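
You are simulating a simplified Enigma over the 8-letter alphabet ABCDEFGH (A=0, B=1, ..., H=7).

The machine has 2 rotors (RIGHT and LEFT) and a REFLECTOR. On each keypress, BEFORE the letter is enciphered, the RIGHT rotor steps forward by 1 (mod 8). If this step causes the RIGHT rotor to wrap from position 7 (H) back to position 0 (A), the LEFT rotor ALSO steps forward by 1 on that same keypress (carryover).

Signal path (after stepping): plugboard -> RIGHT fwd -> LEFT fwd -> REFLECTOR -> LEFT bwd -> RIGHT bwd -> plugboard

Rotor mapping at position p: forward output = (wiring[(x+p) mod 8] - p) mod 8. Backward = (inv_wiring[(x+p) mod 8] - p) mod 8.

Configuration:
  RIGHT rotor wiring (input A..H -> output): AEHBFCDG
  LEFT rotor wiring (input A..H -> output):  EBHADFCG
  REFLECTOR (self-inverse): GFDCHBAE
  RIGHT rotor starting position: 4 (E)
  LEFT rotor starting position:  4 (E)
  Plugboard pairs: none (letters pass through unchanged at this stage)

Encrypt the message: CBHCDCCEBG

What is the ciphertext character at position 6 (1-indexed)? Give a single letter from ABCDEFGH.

Char 1 ('C'): step: R->5, L=4; C->plug->C->R->B->L->B->refl->F->L'->F->R'->A->plug->A
Char 2 ('B'): step: R->6, L=4; B->plug->B->R->A->L->H->refl->E->L'->H->R'->G->plug->G
Char 3 ('H'): step: R->7, L=4; H->plug->H->R->E->L->A->refl->G->L'->C->R'->E->plug->E
Char 4 ('C'): step: R->0, L->5 (L advanced); C->plug->C->R->H->L->G->refl->A->L'->A->R'->A->plug->A
Char 5 ('D'): step: R->1, L=5; D->plug->D->R->E->L->E->refl->H->L'->D->R'->A->plug->A
Char 6 ('C'): step: R->2, L=5; C->plug->C->R->D->L->H->refl->E->L'->E->R'->F->plug->F

F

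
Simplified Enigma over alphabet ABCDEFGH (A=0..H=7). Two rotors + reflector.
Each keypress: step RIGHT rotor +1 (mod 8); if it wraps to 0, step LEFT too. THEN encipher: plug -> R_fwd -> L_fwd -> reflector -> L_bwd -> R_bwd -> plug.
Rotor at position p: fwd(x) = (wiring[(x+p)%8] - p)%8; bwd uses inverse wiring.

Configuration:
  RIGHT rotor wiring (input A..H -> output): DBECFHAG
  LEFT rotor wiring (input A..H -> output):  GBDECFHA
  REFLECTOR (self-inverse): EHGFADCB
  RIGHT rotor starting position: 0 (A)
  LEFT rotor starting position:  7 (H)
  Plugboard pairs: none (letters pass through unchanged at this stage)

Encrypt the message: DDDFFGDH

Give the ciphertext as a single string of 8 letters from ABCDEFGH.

Answer: GFCCBDBB

Derivation:
Char 1 ('D'): step: R->1, L=7; D->plug->D->R->E->L->F->refl->D->L'->F->R'->G->plug->G
Char 2 ('D'): step: R->2, L=7; D->plug->D->R->F->L->D->refl->F->L'->E->R'->F->plug->F
Char 3 ('D'): step: R->3, L=7; D->plug->D->R->F->L->D->refl->F->L'->E->R'->C->plug->C
Char 4 ('F'): step: R->4, L=7; F->plug->F->R->F->L->D->refl->F->L'->E->R'->C->plug->C
Char 5 ('F'): step: R->5, L=7; F->plug->F->R->H->L->A->refl->E->L'->D->R'->B->plug->B
Char 6 ('G'): step: R->6, L=7; G->plug->G->R->H->L->A->refl->E->L'->D->R'->D->plug->D
Char 7 ('D'): step: R->7, L=7; D->plug->D->R->F->L->D->refl->F->L'->E->R'->B->plug->B
Char 8 ('H'): step: R->0, L->0 (L advanced); H->plug->H->R->G->L->H->refl->B->L'->B->R'->B->plug->B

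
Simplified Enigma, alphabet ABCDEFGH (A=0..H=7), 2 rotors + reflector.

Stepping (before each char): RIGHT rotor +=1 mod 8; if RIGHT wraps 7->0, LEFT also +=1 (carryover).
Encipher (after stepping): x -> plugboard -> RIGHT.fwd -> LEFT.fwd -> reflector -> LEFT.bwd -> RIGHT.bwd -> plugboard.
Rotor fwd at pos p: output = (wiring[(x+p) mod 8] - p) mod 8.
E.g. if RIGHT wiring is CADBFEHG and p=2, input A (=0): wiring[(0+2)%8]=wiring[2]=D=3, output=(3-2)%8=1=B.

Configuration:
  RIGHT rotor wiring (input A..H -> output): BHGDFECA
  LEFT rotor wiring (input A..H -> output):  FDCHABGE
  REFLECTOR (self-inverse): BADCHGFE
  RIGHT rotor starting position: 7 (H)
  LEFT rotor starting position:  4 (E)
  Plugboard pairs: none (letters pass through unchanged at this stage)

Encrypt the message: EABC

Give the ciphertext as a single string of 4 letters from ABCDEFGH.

Char 1 ('E'): step: R->0, L->5 (L advanced); E->plug->E->R->F->L->F->refl->G->L'->E->R'->F->plug->F
Char 2 ('A'): step: R->1, L=5; A->plug->A->R->G->L->C->refl->D->L'->H->R'->G->plug->G
Char 3 ('B'): step: R->2, L=5; B->plug->B->R->B->L->B->refl->A->L'->D->R'->C->plug->C
Char 4 ('C'): step: R->3, L=5; C->plug->C->R->B->L->B->refl->A->L'->D->R'->H->plug->H

Answer: FGCH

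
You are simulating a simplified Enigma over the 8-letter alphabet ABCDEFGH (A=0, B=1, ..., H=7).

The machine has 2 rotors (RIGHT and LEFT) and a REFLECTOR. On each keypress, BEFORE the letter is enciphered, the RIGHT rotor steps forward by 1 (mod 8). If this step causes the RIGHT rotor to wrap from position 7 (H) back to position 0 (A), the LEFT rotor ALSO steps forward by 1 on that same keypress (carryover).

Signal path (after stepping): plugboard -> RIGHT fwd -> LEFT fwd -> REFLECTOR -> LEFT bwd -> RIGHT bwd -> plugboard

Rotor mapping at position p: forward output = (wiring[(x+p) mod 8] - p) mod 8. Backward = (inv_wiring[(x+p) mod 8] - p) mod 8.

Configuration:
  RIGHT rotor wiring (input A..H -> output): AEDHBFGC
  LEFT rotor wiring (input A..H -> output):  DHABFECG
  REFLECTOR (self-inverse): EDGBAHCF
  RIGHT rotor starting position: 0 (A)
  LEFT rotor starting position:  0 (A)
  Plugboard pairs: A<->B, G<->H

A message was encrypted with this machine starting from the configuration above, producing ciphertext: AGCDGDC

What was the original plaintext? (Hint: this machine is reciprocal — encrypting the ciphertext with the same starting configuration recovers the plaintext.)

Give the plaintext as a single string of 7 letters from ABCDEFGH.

Char 1 ('A'): step: R->1, L=0; A->plug->B->R->C->L->A->refl->E->L'->F->R'->F->plug->F
Char 2 ('G'): step: R->2, L=0; G->plug->H->R->C->L->A->refl->E->L'->F->R'->B->plug->A
Char 3 ('C'): step: R->3, L=0; C->plug->C->R->C->L->A->refl->E->L'->F->R'->F->plug->F
Char 4 ('D'): step: R->4, L=0; D->plug->D->R->G->L->C->refl->G->L'->H->R'->G->plug->H
Char 5 ('G'): step: R->5, L=0; G->plug->H->R->E->L->F->refl->H->L'->B->R'->B->plug->A
Char 6 ('D'): step: R->6, L=0; D->plug->D->R->G->L->C->refl->G->L'->H->R'->H->plug->G
Char 7 ('C'): step: R->7, L=0; C->plug->C->R->F->L->E->refl->A->L'->C->R'->F->plug->F

Answer: FAFHAGF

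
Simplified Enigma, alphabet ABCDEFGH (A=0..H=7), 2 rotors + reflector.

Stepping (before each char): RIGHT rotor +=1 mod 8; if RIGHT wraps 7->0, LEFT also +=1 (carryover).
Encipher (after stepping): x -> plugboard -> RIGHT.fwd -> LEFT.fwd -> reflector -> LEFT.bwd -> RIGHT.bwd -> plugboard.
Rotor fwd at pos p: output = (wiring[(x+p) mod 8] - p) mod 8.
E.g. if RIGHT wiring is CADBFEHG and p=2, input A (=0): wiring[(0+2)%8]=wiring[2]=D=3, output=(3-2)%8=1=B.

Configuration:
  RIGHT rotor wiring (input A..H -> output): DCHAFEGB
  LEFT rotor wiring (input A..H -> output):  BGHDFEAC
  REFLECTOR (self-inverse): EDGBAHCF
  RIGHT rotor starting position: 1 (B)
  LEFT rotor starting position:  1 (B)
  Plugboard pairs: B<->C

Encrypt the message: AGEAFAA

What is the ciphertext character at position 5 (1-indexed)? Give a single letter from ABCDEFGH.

Char 1 ('A'): step: R->2, L=1; A->plug->A->R->F->L->H->refl->F->L'->A->R'->H->plug->H
Char 2 ('G'): step: R->3, L=1; G->plug->G->R->H->L->A->refl->E->L'->D->R'->D->plug->D
Char 3 ('E'): step: R->4, L=1; E->plug->E->R->H->L->A->refl->E->L'->D->R'->G->plug->G
Char 4 ('A'): step: R->5, L=1; A->plug->A->R->H->L->A->refl->E->L'->D->R'->G->plug->G
Char 5 ('F'): step: R->6, L=1; F->plug->F->R->C->L->C->refl->G->L'->B->R'->E->plug->E

E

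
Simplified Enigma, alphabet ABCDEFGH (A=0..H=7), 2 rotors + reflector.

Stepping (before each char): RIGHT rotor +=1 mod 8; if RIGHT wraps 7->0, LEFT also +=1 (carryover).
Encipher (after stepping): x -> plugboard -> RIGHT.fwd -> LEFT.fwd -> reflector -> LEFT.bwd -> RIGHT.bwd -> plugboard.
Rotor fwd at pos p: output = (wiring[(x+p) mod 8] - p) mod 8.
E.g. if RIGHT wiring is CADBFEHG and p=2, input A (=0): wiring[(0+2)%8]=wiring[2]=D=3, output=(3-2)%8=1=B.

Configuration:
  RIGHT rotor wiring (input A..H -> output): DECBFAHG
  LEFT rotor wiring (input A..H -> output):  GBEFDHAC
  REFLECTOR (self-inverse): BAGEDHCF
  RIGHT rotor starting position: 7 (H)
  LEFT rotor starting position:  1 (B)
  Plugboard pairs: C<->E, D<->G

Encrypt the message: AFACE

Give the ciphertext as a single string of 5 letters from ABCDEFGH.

Answer: DBFHC

Derivation:
Char 1 ('A'): step: R->0, L->2 (L advanced); A->plug->A->R->D->L->F->refl->H->L'->H->R'->G->plug->D
Char 2 ('F'): step: R->1, L=2; F->plug->F->R->G->L->E->refl->D->L'->B->R'->B->plug->B
Char 3 ('A'): step: R->2, L=2; A->plug->A->R->A->L->C->refl->G->L'->E->R'->F->plug->F
Char 4 ('C'): step: R->3, L=2; C->plug->E->R->D->L->F->refl->H->L'->H->R'->H->plug->H
Char 5 ('E'): step: R->4, L=2; E->plug->C->R->D->L->F->refl->H->L'->H->R'->E->plug->C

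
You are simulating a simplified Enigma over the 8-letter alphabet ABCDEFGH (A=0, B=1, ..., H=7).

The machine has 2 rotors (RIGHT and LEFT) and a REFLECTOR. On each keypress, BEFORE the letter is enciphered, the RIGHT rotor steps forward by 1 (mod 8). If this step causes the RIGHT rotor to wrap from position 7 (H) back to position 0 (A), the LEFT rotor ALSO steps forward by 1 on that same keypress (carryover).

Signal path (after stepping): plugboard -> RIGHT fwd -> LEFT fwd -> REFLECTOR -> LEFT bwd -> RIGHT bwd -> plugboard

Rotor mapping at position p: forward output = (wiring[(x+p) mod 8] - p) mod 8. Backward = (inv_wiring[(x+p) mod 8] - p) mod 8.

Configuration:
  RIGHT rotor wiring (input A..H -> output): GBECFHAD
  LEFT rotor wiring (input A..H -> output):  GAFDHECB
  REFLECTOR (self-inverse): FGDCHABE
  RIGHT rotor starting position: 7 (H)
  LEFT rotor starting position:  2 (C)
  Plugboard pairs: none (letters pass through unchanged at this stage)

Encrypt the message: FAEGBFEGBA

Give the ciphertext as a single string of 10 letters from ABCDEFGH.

Answer: EEBEAGCFHD

Derivation:
Char 1 ('F'): step: R->0, L->3 (L advanced); F->plug->F->R->H->L->C->refl->D->L'->F->R'->E->plug->E
Char 2 ('A'): step: R->1, L=3; A->plug->A->R->A->L->A->refl->F->L'->G->R'->E->plug->E
Char 3 ('E'): step: R->2, L=3; E->plug->E->R->G->L->F->refl->A->L'->A->R'->B->plug->B
Char 4 ('G'): step: R->3, L=3; G->plug->G->R->G->L->F->refl->A->L'->A->R'->E->plug->E
Char 5 ('B'): step: R->4, L=3; B->plug->B->R->D->L->H->refl->E->L'->B->R'->A->plug->A
Char 6 ('F'): step: R->5, L=3; F->plug->F->R->H->L->C->refl->D->L'->F->R'->G->plug->G
Char 7 ('E'): step: R->6, L=3; E->plug->E->R->G->L->F->refl->A->L'->A->R'->C->plug->C
Char 8 ('G'): step: R->7, L=3; G->plug->G->R->A->L->A->refl->F->L'->G->R'->F->plug->F
Char 9 ('B'): step: R->0, L->4 (L advanced); B->plug->B->R->B->L->A->refl->F->L'->D->R'->H->plug->H
Char 10 ('A'): step: R->1, L=4; A->plug->A->R->A->L->D->refl->C->L'->E->R'->D->plug->D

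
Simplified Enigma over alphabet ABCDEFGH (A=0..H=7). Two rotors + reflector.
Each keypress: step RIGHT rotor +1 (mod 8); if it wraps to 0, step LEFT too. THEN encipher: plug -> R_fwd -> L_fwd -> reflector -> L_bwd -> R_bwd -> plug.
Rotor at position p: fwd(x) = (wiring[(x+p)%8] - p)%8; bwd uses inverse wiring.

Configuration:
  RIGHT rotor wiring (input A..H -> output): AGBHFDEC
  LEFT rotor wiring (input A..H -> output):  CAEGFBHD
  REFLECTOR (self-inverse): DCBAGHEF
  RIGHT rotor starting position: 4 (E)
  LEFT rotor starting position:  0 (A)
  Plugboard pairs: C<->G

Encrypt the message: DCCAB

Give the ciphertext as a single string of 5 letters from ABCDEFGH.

Answer: CFFHE

Derivation:
Char 1 ('D'): step: R->5, L=0; D->plug->D->R->D->L->G->refl->E->L'->C->R'->G->plug->C
Char 2 ('C'): step: R->6, L=0; C->plug->G->R->H->L->D->refl->A->L'->B->R'->F->plug->F
Char 3 ('C'): step: R->7, L=0; C->plug->G->R->E->L->F->refl->H->L'->G->R'->F->plug->F
Char 4 ('A'): step: R->0, L->1 (L advanced); A->plug->A->R->A->L->H->refl->F->L'->C->R'->H->plug->H
Char 5 ('B'): step: R->1, L=1; B->plug->B->R->A->L->H->refl->F->L'->C->R'->E->plug->E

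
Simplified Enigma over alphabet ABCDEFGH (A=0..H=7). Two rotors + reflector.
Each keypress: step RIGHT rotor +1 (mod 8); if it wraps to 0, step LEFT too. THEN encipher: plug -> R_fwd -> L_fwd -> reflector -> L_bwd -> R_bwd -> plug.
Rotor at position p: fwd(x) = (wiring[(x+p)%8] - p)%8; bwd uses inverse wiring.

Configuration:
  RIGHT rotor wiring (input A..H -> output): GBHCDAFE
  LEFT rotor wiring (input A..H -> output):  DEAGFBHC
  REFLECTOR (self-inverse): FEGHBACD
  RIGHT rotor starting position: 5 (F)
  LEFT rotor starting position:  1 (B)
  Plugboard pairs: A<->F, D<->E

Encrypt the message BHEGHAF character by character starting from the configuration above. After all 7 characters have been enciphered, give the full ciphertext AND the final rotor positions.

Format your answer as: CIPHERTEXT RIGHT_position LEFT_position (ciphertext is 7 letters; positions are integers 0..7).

Answer: EDDEBEE 4 2

Derivation:
Char 1 ('B'): step: R->6, L=1; B->plug->B->R->G->L->B->refl->E->L'->D->R'->D->plug->E
Char 2 ('H'): step: R->7, L=1; H->plug->H->R->G->L->B->refl->E->L'->D->R'->E->plug->D
Char 3 ('E'): step: R->0, L->2 (L advanced); E->plug->D->R->C->L->D->refl->H->L'->D->R'->E->plug->D
Char 4 ('G'): step: R->1, L=2; G->plug->G->R->D->L->H->refl->D->L'->C->R'->D->plug->E
Char 5 ('H'): step: R->2, L=2; H->plug->H->R->H->L->C->refl->G->L'->A->R'->B->plug->B
Char 6 ('A'): step: R->3, L=2; A->plug->F->R->D->L->H->refl->D->L'->C->R'->D->plug->E
Char 7 ('F'): step: R->4, L=2; F->plug->A->R->H->L->C->refl->G->L'->A->R'->D->plug->E
Final: ciphertext=EDDEBEE, RIGHT=4, LEFT=2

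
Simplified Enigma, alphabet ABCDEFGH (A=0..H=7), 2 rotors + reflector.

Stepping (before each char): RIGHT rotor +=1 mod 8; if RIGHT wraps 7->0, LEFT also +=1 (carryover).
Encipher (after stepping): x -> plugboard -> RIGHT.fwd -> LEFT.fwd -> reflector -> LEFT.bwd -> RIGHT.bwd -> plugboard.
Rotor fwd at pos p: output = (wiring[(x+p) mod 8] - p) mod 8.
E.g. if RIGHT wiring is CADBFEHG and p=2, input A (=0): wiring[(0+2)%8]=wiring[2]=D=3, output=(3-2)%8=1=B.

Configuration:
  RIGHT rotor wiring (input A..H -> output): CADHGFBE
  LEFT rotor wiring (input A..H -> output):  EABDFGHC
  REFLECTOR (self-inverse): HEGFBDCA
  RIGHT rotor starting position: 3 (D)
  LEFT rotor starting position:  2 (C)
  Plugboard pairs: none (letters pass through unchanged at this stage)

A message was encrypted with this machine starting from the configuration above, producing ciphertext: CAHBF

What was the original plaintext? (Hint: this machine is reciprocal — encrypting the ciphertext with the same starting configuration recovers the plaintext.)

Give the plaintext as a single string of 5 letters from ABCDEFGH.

Char 1 ('C'): step: R->4, L=2; C->plug->C->R->F->L->A->refl->H->L'->A->R'->D->plug->D
Char 2 ('A'): step: R->5, L=2; A->plug->A->R->A->L->H->refl->A->L'->F->R'->D->plug->D
Char 3 ('H'): step: R->6, L=2; H->plug->H->R->H->L->G->refl->C->L'->G->R'->B->plug->B
Char 4 ('B'): step: R->7, L=2; B->plug->B->R->D->L->E->refl->B->L'->B->R'->C->plug->C
Char 5 ('F'): step: R->0, L->3 (L advanced); F->plug->F->R->F->L->B->refl->E->L'->D->R'->C->plug->C

Answer: DDBCC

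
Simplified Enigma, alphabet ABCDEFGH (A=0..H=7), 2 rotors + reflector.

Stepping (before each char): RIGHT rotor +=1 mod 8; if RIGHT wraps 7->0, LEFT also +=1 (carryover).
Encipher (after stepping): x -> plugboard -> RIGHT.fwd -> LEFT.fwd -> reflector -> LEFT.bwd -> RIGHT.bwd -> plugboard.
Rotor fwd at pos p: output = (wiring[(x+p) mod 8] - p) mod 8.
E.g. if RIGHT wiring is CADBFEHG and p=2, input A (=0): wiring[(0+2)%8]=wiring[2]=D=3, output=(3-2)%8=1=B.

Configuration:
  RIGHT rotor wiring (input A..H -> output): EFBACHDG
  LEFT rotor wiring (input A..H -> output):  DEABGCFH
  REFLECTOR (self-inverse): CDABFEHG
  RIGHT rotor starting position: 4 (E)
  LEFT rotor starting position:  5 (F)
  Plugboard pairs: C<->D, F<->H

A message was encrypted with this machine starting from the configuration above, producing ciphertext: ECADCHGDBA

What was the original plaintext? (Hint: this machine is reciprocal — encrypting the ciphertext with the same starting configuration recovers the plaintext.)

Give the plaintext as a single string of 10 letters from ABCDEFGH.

Char 1 ('E'): step: R->5, L=5; E->plug->E->R->A->L->F->refl->E->L'->G->R'->B->plug->B
Char 2 ('C'): step: R->6, L=5; C->plug->D->R->H->L->B->refl->D->L'->F->R'->A->plug->A
Char 3 ('A'): step: R->7, L=5; A->plug->A->R->H->L->B->refl->D->L'->F->R'->B->plug->B
Char 4 ('D'): step: R->0, L->6 (L advanced); D->plug->C->R->B->L->B->refl->D->L'->F->R'->B->plug->B
Char 5 ('C'): step: R->1, L=6; C->plug->D->R->B->L->B->refl->D->L'->F->R'->G->plug->G
Char 6 ('H'): step: R->2, L=6; H->plug->F->R->E->L->C->refl->A->L'->G->R'->B->plug->B
Char 7 ('G'): step: R->3, L=6; G->plug->G->R->C->L->F->refl->E->L'->H->R'->B->plug->B
Char 8 ('D'): step: R->4, L=6; D->plug->C->R->H->L->E->refl->F->L'->C->R'->D->plug->C
Char 9 ('B'): step: R->5, L=6; B->plug->B->R->G->L->A->refl->C->L'->E->R'->F->plug->H
Char 10 ('A'): step: R->6, L=6; A->plug->A->R->F->L->D->refl->B->L'->B->R'->H->plug->F

Answer: BABBGBBCHF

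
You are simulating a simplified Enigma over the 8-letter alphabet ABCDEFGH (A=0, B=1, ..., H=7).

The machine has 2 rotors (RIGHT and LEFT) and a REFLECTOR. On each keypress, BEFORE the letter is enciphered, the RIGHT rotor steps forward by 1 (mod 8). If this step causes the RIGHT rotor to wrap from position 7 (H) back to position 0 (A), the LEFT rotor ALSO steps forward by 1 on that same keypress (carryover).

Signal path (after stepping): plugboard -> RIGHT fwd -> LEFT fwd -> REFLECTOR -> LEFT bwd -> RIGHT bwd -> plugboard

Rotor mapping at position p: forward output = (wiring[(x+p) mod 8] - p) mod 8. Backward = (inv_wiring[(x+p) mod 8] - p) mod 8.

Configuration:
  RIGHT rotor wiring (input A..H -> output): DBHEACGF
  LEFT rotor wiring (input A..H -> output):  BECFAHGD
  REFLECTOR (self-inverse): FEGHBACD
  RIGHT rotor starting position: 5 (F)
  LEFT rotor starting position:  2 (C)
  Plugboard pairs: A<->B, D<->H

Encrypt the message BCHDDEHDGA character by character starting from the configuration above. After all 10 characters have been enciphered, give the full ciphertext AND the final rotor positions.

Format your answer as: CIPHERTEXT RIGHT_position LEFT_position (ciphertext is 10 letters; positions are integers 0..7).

Answer: HDAAFGBGFF 7 3

Derivation:
Char 1 ('B'): step: R->6, L=2; B->plug->A->R->A->L->A->refl->F->L'->D->R'->D->plug->H
Char 2 ('C'): step: R->7, L=2; C->plug->C->R->C->L->G->refl->C->L'->H->R'->H->plug->D
Char 3 ('H'): step: R->0, L->3 (L advanced); H->plug->D->R->E->L->A->refl->F->L'->B->R'->B->plug->A
Char 4 ('D'): step: R->1, L=3; D->plug->H->R->C->L->E->refl->B->L'->G->R'->B->plug->A
Char 5 ('D'): step: R->2, L=3; D->plug->H->R->H->L->H->refl->D->L'->D->R'->F->plug->F
Char 6 ('E'): step: R->3, L=3; E->plug->E->R->C->L->E->refl->B->L'->G->R'->G->plug->G
Char 7 ('H'): step: R->4, L=3; H->plug->D->R->B->L->F->refl->A->L'->E->R'->A->plug->B
Char 8 ('D'): step: R->5, L=3; D->plug->H->R->D->L->D->refl->H->L'->H->R'->G->plug->G
Char 9 ('G'): step: R->6, L=3; G->plug->G->R->C->L->E->refl->B->L'->G->R'->F->plug->F
Char 10 ('A'): step: R->7, L=3; A->plug->B->R->E->L->A->refl->F->L'->B->R'->F->plug->F
Final: ciphertext=HDAAFGBGFF, RIGHT=7, LEFT=3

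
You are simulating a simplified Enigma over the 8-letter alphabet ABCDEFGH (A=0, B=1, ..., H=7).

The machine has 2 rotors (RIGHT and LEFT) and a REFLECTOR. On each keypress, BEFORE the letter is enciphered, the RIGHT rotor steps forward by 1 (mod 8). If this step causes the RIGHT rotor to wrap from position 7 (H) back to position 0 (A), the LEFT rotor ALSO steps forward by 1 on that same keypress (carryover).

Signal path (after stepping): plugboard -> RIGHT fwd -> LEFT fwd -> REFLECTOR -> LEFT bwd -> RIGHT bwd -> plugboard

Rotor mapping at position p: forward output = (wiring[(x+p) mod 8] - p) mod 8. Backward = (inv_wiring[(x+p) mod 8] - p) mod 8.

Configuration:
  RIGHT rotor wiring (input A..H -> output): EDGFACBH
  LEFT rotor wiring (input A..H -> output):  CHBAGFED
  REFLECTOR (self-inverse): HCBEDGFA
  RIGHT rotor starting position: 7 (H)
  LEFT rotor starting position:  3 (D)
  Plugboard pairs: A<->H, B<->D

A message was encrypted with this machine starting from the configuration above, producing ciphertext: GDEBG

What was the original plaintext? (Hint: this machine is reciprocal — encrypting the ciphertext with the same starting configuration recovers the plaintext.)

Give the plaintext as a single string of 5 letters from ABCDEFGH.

Char 1 ('G'): step: R->0, L->4 (L advanced); G->plug->G->R->B->L->B->refl->C->L'->A->R'->E->plug->E
Char 2 ('D'): step: R->1, L=4; D->plug->B->R->F->L->D->refl->E->L'->H->R'->D->plug->B
Char 3 ('E'): step: R->2, L=4; E->plug->E->R->H->L->E->refl->D->L'->F->R'->F->plug->F
Char 4 ('B'): step: R->3, L=4; B->plug->D->R->G->L->F->refl->G->L'->E->R'->E->plug->E
Char 5 ('G'): step: R->4, L=4; G->plug->G->R->C->L->A->refl->H->L'->D->R'->D->plug->B

Answer: EBFEB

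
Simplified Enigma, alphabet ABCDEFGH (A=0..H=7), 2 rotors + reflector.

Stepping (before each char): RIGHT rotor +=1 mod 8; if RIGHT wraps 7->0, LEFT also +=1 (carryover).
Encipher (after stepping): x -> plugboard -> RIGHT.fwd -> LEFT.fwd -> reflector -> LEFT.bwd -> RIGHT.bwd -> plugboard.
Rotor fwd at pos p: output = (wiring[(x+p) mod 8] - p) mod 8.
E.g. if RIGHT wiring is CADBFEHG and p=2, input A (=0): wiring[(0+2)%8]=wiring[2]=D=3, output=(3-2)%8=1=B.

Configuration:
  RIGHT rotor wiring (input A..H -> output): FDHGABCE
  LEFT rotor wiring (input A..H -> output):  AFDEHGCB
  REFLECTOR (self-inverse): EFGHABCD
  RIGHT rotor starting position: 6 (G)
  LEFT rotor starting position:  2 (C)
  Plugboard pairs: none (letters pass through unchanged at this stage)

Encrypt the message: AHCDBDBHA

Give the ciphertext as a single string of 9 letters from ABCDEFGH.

Char 1 ('A'): step: R->7, L=2; A->plug->A->R->F->L->H->refl->D->L'->H->R'->E->plug->E
Char 2 ('H'): step: R->0, L->3 (L advanced); H->plug->H->R->E->L->G->refl->C->L'->G->R'->D->plug->D
Char 3 ('C'): step: R->1, L=3; C->plug->C->R->F->L->F->refl->B->L'->A->R'->E->plug->E
Char 4 ('D'): step: R->2, L=3; D->plug->D->R->H->L->A->refl->E->L'->B->R'->H->plug->H
Char 5 ('B'): step: R->3, L=3; B->plug->B->R->F->L->F->refl->B->L'->A->R'->G->plug->G
Char 6 ('D'): step: R->4, L=3; D->plug->D->R->A->L->B->refl->F->L'->F->R'->B->plug->B
Char 7 ('B'): step: R->5, L=3; B->plug->B->R->F->L->F->refl->B->L'->A->R'->D->plug->D
Char 8 ('H'): step: R->6, L=3; H->plug->H->R->D->L->H->refl->D->L'->C->R'->G->plug->G
Char 9 ('A'): step: R->7, L=3; A->plug->A->R->F->L->F->refl->B->L'->A->R'->D->plug->D

Answer: EDEHGBDGD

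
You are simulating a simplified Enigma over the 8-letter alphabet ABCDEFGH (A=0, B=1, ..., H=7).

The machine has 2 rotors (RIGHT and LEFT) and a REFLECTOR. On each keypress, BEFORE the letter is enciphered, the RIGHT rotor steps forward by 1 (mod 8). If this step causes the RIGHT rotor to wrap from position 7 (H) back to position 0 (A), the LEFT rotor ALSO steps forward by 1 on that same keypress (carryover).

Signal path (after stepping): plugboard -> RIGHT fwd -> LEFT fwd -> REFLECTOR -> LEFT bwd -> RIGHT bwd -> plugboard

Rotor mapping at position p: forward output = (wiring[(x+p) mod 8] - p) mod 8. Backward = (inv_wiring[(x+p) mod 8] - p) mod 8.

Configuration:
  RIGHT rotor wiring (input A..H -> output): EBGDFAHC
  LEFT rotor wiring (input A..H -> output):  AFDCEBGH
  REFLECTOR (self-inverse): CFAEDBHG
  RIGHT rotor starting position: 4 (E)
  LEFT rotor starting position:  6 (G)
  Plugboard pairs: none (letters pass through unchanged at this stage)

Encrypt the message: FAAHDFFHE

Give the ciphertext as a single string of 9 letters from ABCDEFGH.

Answer: EBFGHDCGA

Derivation:
Char 1 ('F'): step: R->5, L=6; F->plug->F->R->B->L->B->refl->F->L'->E->R'->E->plug->E
Char 2 ('A'): step: R->6, L=6; A->plug->A->R->B->L->B->refl->F->L'->E->R'->B->plug->B
Char 3 ('A'): step: R->7, L=6; A->plug->A->R->D->L->H->refl->G->L'->G->R'->F->plug->F
Char 4 ('H'): step: R->0, L->7 (L advanced); H->plug->H->R->C->L->G->refl->H->L'->H->R'->G->plug->G
Char 5 ('D'): step: R->1, L=7; D->plug->D->R->E->L->D->refl->E->L'->D->R'->H->plug->H
Char 6 ('F'): step: R->2, L=7; F->plug->F->R->A->L->A->refl->C->L'->G->R'->D->plug->D
Char 7 ('F'): step: R->3, L=7; F->plug->F->R->B->L->B->refl->F->L'->F->R'->C->plug->C
Char 8 ('H'): step: R->4, L=7; H->plug->H->R->H->L->H->refl->G->L'->C->R'->G->plug->G
Char 9 ('E'): step: R->5, L=7; E->plug->E->R->E->L->D->refl->E->L'->D->R'->A->plug->A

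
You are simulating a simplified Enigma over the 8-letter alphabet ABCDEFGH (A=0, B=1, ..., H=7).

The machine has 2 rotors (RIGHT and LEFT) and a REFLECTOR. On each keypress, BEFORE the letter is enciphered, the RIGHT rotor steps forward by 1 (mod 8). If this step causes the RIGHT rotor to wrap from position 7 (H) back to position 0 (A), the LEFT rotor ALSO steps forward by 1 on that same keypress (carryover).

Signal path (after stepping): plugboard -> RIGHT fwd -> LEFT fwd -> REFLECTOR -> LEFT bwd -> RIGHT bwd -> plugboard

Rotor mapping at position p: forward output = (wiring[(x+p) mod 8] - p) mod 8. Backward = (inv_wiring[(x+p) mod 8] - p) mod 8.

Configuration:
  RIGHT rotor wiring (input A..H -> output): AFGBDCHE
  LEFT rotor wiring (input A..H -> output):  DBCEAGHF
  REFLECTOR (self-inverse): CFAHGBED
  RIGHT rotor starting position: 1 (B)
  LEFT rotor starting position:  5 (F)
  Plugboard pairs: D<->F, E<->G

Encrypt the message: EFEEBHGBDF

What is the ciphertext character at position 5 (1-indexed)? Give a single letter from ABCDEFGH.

Char 1 ('E'): step: R->2, L=5; E->plug->G->R->G->L->H->refl->D->L'->H->R'->B->plug->B
Char 2 ('F'): step: R->3, L=5; F->plug->D->R->E->L->E->refl->G->L'->D->R'->H->plug->H
Char 3 ('E'): step: R->4, L=5; E->plug->G->R->C->L->A->refl->C->L'->B->R'->F->plug->D
Char 4 ('E'): step: R->5, L=5; E->plug->G->R->E->L->E->refl->G->L'->D->R'->D->plug->F
Char 5 ('B'): step: R->6, L=5; B->plug->B->R->G->L->H->refl->D->L'->H->R'->D->plug->F

F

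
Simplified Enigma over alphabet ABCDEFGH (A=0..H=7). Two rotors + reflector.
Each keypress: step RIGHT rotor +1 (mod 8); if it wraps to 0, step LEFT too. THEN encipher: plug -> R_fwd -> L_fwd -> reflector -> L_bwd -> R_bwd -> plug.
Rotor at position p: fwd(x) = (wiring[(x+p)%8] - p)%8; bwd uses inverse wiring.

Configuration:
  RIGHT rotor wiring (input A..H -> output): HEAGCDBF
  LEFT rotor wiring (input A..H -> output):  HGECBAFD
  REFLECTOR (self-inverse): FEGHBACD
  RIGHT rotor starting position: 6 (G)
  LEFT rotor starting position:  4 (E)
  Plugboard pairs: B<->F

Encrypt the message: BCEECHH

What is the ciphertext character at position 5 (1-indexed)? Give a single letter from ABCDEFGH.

Char 1 ('B'): step: R->7, L=4; B->plug->F->R->D->L->H->refl->D->L'->E->R'->G->plug->G
Char 2 ('C'): step: R->0, L->5 (L advanced); C->plug->C->R->A->L->D->refl->H->L'->F->R'->H->plug->H
Char 3 ('E'): step: R->1, L=5; E->plug->E->R->C->L->G->refl->C->L'->D->R'->A->plug->A
Char 4 ('E'): step: R->2, L=5; E->plug->E->R->H->L->E->refl->B->L'->E->R'->B->plug->F
Char 5 ('C'): step: R->3, L=5; C->plug->C->R->A->L->D->refl->H->L'->F->R'->H->plug->H

H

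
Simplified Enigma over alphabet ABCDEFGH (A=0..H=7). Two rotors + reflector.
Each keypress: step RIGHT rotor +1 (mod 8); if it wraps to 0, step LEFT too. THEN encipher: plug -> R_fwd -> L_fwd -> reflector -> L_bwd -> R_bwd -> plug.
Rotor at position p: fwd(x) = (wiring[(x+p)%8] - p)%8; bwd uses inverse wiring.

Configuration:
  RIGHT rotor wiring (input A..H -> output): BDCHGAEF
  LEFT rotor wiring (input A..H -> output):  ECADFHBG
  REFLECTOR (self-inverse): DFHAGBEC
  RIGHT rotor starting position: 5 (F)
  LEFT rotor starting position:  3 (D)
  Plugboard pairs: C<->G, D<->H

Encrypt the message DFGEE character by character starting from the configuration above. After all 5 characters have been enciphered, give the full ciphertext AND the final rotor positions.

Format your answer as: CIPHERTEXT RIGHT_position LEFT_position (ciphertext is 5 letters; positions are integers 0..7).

Answer: GDFFA 2 4

Derivation:
Char 1 ('D'): step: R->6, L=3; D->plug->H->R->C->L->E->refl->G->L'->D->R'->C->plug->G
Char 2 ('F'): step: R->7, L=3; F->plug->F->R->H->L->F->refl->B->L'->F->R'->H->plug->D
Char 3 ('G'): step: R->0, L->4 (L advanced); G->plug->C->R->C->L->F->refl->B->L'->A->R'->F->plug->F
Char 4 ('E'): step: R->1, L=4; E->plug->E->R->H->L->H->refl->C->L'->D->R'->F->plug->F
Char 5 ('E'): step: R->2, L=4; E->plug->E->R->C->L->F->refl->B->L'->A->R'->A->plug->A
Final: ciphertext=GDFFA, RIGHT=2, LEFT=4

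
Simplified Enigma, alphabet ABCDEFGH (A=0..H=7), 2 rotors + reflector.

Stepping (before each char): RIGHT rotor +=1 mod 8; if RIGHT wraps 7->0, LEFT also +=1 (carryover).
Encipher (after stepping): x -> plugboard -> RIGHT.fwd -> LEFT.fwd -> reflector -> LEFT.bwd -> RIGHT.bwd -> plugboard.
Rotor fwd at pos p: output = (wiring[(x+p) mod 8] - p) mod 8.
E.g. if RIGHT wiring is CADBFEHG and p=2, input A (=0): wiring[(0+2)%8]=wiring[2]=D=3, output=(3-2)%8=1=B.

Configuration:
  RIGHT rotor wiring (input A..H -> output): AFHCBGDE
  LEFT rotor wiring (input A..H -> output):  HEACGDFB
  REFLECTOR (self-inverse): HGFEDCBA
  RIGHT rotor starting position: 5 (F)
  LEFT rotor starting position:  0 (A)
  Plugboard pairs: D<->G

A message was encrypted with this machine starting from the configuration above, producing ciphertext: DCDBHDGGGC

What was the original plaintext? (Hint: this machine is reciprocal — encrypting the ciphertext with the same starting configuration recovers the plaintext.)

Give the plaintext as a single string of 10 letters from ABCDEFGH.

Char 1 ('D'): step: R->6, L=0; D->plug->G->R->D->L->C->refl->F->L'->G->R'->B->plug->B
Char 2 ('C'): step: R->7, L=0; C->plug->C->R->G->L->F->refl->C->L'->D->R'->E->plug->E
Char 3 ('D'): step: R->0, L->1 (L advanced); D->plug->G->R->D->L->F->refl->C->L'->E->R'->H->plug->H
Char 4 ('B'): step: R->1, L=1; B->plug->B->R->G->L->A->refl->H->L'->B->R'->C->plug->C
Char 5 ('H'): step: R->2, L=1; H->plug->H->R->D->L->F->refl->C->L'->E->R'->D->plug->G
Char 6 ('D'): step: R->3, L=1; D->plug->G->R->C->L->B->refl->G->L'->H->R'->A->plug->A
Char 7 ('G'): step: R->4, L=1; G->plug->D->R->A->L->D->refl->E->L'->F->R'->A->plug->A
Char 8 ('G'): step: R->5, L=1; G->plug->D->R->D->L->F->refl->C->L'->E->R'->H->plug->H
Char 9 ('G'): step: R->6, L=1; G->plug->D->R->H->L->G->refl->B->L'->C->R'->C->plug->C
Char 10 ('C'): step: R->7, L=1; C->plug->C->R->G->L->A->refl->H->L'->B->R'->B->plug->B

Answer: BEHCGAAHCB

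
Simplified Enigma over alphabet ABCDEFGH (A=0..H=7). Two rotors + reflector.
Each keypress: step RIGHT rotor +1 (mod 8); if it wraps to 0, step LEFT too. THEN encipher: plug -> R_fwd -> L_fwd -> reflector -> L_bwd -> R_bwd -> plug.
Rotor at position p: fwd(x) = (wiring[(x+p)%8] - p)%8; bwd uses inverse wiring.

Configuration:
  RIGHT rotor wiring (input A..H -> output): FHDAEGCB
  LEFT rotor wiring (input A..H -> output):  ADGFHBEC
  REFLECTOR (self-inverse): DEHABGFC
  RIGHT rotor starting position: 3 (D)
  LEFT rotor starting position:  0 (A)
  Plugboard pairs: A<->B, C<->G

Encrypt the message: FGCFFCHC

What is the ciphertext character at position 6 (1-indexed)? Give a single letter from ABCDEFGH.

Char 1 ('F'): step: R->4, L=0; F->plug->F->R->D->L->F->refl->G->L'->C->R'->B->plug->A
Char 2 ('G'): step: R->5, L=0; G->plug->C->R->E->L->H->refl->C->L'->H->R'->H->plug->H
Char 3 ('C'): step: R->6, L=0; C->plug->G->R->G->L->E->refl->B->L'->F->R'->E->plug->E
Char 4 ('F'): step: R->7, L=0; F->plug->F->R->F->L->B->refl->E->L'->G->R'->B->plug->A
Char 5 ('F'): step: R->0, L->1 (L advanced); F->plug->F->R->G->L->B->refl->E->L'->C->R'->G->plug->C
Char 6 ('C'): step: R->1, L=1; C->plug->G->R->A->L->C->refl->H->L'->H->R'->C->plug->G

G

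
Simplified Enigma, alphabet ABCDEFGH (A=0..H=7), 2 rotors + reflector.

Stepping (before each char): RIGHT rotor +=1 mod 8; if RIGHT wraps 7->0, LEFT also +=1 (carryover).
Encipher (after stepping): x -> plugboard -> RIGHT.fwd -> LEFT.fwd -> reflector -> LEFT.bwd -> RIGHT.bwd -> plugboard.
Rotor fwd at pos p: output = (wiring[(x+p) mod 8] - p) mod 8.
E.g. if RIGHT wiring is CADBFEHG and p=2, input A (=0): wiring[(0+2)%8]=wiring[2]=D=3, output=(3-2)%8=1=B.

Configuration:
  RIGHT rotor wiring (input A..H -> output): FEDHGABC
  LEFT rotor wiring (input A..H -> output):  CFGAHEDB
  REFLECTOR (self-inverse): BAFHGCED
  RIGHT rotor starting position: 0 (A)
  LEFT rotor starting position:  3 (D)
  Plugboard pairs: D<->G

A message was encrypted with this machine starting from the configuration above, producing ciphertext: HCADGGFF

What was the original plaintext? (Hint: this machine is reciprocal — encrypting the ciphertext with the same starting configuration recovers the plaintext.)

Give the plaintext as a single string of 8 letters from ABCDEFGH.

Answer: DADCFDCH

Derivation:
Char 1 ('H'): step: R->1, L=3; H->plug->H->R->E->L->G->refl->E->L'->B->R'->G->plug->D
Char 2 ('C'): step: R->2, L=3; C->plug->C->R->E->L->G->refl->E->L'->B->R'->A->plug->A
Char 3 ('A'): step: R->3, L=3; A->plug->A->R->E->L->G->refl->E->L'->B->R'->G->plug->D
Char 4 ('D'): step: R->4, L=3; D->plug->G->R->H->L->D->refl->H->L'->F->R'->C->plug->C
Char 5 ('G'): step: R->5, L=3; G->plug->D->R->A->L->F->refl->C->L'->G->R'->F->plug->F
Char 6 ('G'): step: R->6, L=3; G->plug->D->R->G->L->C->refl->F->L'->A->R'->G->plug->D
Char 7 ('F'): step: R->7, L=3; F->plug->F->R->H->L->D->refl->H->L'->F->R'->C->plug->C
Char 8 ('F'): step: R->0, L->4 (L advanced); F->plug->F->R->A->L->D->refl->H->L'->C->R'->H->plug->H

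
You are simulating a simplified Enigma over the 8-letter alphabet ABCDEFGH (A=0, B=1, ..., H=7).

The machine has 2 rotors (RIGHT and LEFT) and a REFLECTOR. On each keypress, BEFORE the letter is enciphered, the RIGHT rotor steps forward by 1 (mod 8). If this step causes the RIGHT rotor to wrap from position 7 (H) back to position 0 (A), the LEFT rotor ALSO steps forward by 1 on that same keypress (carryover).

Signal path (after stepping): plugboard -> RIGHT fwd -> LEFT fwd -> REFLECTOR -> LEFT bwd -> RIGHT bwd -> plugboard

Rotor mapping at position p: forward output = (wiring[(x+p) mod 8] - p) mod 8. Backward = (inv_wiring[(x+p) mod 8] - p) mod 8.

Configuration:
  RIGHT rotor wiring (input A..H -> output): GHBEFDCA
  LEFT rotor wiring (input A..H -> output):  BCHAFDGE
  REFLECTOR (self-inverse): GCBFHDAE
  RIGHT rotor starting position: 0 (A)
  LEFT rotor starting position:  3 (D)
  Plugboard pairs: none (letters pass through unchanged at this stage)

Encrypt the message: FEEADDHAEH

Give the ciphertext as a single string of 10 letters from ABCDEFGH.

Char 1 ('F'): step: R->1, L=3; F->plug->F->R->B->L->C->refl->B->L'->E->R'->D->plug->D
Char 2 ('E'): step: R->2, L=3; E->plug->E->R->A->L->F->refl->D->L'->D->R'->C->plug->C
Char 3 ('E'): step: R->3, L=3; E->plug->E->R->F->L->G->refl->A->L'->C->R'->B->plug->B
Char 4 ('A'): step: R->4, L=3; A->plug->A->R->B->L->C->refl->B->L'->E->R'->D->plug->D
Char 5 ('D'): step: R->5, L=3; D->plug->D->R->B->L->C->refl->B->L'->E->R'->F->plug->F
Char 6 ('D'): step: R->6, L=3; D->plug->D->R->B->L->C->refl->B->L'->E->R'->A->plug->A
Char 7 ('H'): step: R->7, L=3; H->plug->H->R->D->L->D->refl->F->L'->A->R'->C->plug->C
Char 8 ('A'): step: R->0, L->4 (L advanced); A->plug->A->R->G->L->D->refl->F->L'->E->R'->D->plug->D
Char 9 ('E'): step: R->1, L=4; E->plug->E->R->C->L->C->refl->B->L'->A->R'->B->plug->B
Char 10 ('H'): step: R->2, L=4; H->plug->H->R->F->L->G->refl->A->L'->D->R'->C->plug->C

Answer: DCBDFACDBC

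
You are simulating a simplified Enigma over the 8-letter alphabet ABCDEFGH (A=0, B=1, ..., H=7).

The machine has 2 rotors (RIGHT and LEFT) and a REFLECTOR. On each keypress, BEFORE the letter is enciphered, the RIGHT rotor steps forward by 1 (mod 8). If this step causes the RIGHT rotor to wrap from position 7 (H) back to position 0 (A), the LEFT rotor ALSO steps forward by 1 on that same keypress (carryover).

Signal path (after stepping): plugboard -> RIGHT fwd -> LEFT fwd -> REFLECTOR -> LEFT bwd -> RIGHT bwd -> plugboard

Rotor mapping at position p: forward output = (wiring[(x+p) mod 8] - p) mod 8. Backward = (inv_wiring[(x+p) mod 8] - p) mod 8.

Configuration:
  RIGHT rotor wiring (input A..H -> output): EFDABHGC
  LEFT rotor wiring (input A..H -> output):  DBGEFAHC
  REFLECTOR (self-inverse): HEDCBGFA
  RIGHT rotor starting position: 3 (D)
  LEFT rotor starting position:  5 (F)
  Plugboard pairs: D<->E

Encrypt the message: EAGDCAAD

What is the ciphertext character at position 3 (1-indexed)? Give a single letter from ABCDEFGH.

Char 1 ('E'): step: R->4, L=5; E->plug->D->R->G->L->H->refl->A->L'->H->R'->G->plug->G
Char 2 ('A'): step: R->5, L=5; A->plug->A->R->C->L->F->refl->G->L'->D->R'->G->plug->G
Char 3 ('G'): step: R->6, L=5; G->plug->G->R->D->L->G->refl->F->L'->C->R'->F->plug->F

F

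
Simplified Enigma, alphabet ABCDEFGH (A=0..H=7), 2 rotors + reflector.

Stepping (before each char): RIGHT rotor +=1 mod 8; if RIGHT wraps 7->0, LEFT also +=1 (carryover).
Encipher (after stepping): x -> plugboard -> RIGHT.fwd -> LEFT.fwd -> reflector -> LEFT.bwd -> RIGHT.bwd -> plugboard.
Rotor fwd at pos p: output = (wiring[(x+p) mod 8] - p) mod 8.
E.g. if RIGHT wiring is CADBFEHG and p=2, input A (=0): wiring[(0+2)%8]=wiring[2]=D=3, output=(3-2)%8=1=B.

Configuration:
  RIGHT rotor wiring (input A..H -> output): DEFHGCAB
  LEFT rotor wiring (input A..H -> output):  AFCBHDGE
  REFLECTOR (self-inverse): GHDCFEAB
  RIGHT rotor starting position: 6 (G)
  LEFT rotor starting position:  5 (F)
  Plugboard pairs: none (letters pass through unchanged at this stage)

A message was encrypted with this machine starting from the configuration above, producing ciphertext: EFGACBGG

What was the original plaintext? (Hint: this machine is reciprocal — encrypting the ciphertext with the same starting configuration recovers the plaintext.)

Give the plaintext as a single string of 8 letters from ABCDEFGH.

Char 1 ('E'): step: R->7, L=5; E->plug->E->R->A->L->G->refl->A->L'->E->R'->B->plug->B
Char 2 ('F'): step: R->0, L->6 (L advanced); F->plug->F->R->C->L->C->refl->D->L'->F->R'->C->plug->C
Char 3 ('G'): step: R->1, L=6; G->plug->G->R->A->L->A->refl->G->L'->B->R'->E->plug->E
Char 4 ('A'): step: R->2, L=6; A->plug->A->R->D->L->H->refl->B->L'->G->R'->E->plug->E
Char 5 ('C'): step: R->3, L=6; C->plug->C->R->H->L->F->refl->E->L'->E->R'->A->plug->A
Char 6 ('B'): step: R->4, L=6; B->plug->B->R->G->L->B->refl->H->L'->D->R'->H->plug->H
Char 7 ('G'): step: R->5, L=6; G->plug->G->R->C->L->C->refl->D->L'->F->R'->A->plug->A
Char 8 ('G'): step: R->6, L=6; G->plug->G->R->A->L->A->refl->G->L'->B->R'->F->plug->F

Answer: BCEEAHAF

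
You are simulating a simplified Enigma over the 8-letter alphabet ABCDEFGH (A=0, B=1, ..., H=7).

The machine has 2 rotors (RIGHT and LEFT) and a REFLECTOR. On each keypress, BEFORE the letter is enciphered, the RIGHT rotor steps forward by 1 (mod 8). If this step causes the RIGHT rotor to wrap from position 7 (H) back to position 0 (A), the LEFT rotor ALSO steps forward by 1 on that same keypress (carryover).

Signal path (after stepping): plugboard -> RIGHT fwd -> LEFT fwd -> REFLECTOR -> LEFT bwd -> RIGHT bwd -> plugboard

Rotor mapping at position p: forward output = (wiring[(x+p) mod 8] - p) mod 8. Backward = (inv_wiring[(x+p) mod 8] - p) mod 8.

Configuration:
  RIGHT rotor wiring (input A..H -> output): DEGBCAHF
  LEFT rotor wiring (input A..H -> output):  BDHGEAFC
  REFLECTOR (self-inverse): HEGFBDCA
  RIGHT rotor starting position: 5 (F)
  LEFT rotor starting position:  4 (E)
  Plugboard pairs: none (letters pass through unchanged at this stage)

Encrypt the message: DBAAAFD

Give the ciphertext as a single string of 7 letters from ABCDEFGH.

Answer: GACFEEE

Derivation:
Char 1 ('D'): step: R->6, L=4; D->plug->D->R->G->L->D->refl->F->L'->E->R'->G->plug->G
Char 2 ('B'): step: R->7, L=4; B->plug->B->R->E->L->F->refl->D->L'->G->R'->A->plug->A
Char 3 ('A'): step: R->0, L->5 (L advanced); A->plug->A->R->D->L->E->refl->B->L'->G->R'->C->plug->C
Char 4 ('A'): step: R->1, L=5; A->plug->A->R->D->L->E->refl->B->L'->G->R'->F->plug->F
Char 5 ('A'): step: R->2, L=5; A->plug->A->R->E->L->G->refl->C->L'->F->R'->E->plug->E
Char 6 ('F'): step: R->3, L=5; F->plug->F->R->A->L->D->refl->F->L'->C->R'->E->plug->E
Char 7 ('D'): step: R->4, L=5; D->plug->D->R->B->L->A->refl->H->L'->H->R'->E->plug->E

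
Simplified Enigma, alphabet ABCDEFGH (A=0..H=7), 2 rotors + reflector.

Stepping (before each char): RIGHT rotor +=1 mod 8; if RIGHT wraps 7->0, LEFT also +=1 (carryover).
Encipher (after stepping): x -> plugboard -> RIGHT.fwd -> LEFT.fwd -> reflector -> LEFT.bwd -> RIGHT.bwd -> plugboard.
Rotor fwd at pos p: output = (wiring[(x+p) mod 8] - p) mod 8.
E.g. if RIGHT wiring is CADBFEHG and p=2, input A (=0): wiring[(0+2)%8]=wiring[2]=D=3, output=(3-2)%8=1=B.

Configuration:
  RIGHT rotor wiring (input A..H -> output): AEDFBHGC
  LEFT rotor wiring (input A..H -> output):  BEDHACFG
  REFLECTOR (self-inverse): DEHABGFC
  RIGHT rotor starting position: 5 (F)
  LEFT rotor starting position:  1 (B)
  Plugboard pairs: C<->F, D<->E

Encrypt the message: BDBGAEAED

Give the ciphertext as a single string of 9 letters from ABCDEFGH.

Char 1 ('B'): step: R->6, L=1; B->plug->B->R->E->L->B->refl->E->L'->F->R'->E->plug->D
Char 2 ('D'): step: R->7, L=1; D->plug->E->R->G->L->F->refl->G->L'->C->R'->F->plug->C
Char 3 ('B'): step: R->0, L->2 (L advanced); B->plug->B->R->E->L->D->refl->A->L'->D->R'->C->plug->F
Char 4 ('G'): step: R->1, L=2; G->plug->G->R->B->L->F->refl->G->L'->C->R'->B->plug->B
Char 5 ('A'): step: R->2, L=2; A->plug->A->R->B->L->F->refl->G->L'->C->R'->H->plug->H
Char 6 ('E'): step: R->3, L=2; E->plug->D->R->D->L->A->refl->D->L'->E->R'->C->plug->F
Char 7 ('A'): step: R->4, L=2; A->plug->A->R->F->L->E->refl->B->L'->A->R'->F->plug->C
Char 8 ('E'): step: R->5, L=2; E->plug->D->R->D->L->A->refl->D->L'->E->R'->H->plug->H
Char 9 ('D'): step: R->6, L=2; D->plug->E->R->F->L->E->refl->B->L'->A->R'->A->plug->A

Answer: DCFBHFCHA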